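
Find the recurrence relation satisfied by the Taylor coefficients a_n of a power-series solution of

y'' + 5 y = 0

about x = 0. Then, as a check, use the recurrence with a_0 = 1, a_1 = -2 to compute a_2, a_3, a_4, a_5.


Substitute y = sum_n a_n x^n into y'' + (const) y = 0.
y''(x) = sum_{n>=0} (n+2)(n+1) a_{n+2} x^n.
The ODE becomes sum_n [(n+2)(n+1) a_{n+2} + 5 a_n] x^n = 0.
Setting each coefficient to zero gives the recurrence:
  (n+2)(n+1) a_{n+2} + 5 a_n = 0,
  a_{n+2} = -5 / ((n+1)(n+2)) a_n.

Check with a_0 = 1, a_1 = -2 (apply the recurrence for n = 0, 1, 2, 3): a_0 = 1, a_1 = -2, a_2 = -5/2, a_3 = 5/3, a_4 = 25/24, a_5 = -5/12.

a_{n+2} = -5/((n+1)(n+2)) * a_n; check: a_0 = 1, a_1 = -2, a_2 = -5/2, a_3 = 5/3, a_4 = 25/24, a_5 = -5/12


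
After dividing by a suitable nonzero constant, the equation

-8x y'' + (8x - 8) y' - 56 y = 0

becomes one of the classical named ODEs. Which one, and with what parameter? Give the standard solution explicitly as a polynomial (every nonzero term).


All three coefficients share the factor -8; dividing through by -8 gives  x y'' + (1 - x) y' + 7 y = 0.
This matches the Laguerre equation x y'' + (1 - x) y' + n y = 0 with n = 7; the polynomial solution is L_7(x).
With y = sum_k a_k x^k, matching x^k gives (k+1)k a_{k+1} + (k+1) a_{k+1} - k a_k + n a_k = 0, i.e. (k+1)^2 a_{k+1} = (k - n) a_k = (k - 7) a_k. The right side vanishes at k = 7, so the series terminates at degree 7.
Standard normalization L_n(0) = 1 gives a_0 = 1. Work upward with a_{k+1} = (k - 7) a_k / (k+1)^2:
  a_1 = (0 - 7)(1) / 1^2 = -7/1 = -7
  a_2 = (1 - 7)(-7) / 2^2 = 42/4 = 21/2
  a_3 = (2 - 7)(21/2) / 3^2 = (-105/2)/9 = -35/6
  a_4 = (3 - 7)(-35/6) / 4^2 = (70/3)/16 = 35/24
  a_5 = (4 - 7)(35/24) / 5^2 = (-35/8)/25 = -7/40
  a_6 = (5 - 7)(-7/40) / 6^2 = (7/20)/36 = 7/720
  a_7 = (6 - 7)(7/720) / 7^2 = (-7/720)/49 = -1/5040
Hence L_7(x) = -x^7/5040 + 7 x^6/720 - 7 x^5/40 + 35 x^4/24 - 35 x^3/6 + 21 x^2/2 - 7 x + 1.

L_7(x); series = -x^7/5040 + 7 x^6/720 - 7 x^5/40 + 35 x^4/24 - 35 x^3/6 + 21 x^2/2 - 7 x + 1


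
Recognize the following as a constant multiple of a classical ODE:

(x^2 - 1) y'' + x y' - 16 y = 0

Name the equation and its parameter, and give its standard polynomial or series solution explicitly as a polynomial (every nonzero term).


All three coefficients share the factor -1; dividing through by -1 gives  (1 - x^2) y'' - x y' + 16 y = 0.
This matches the Chebyshev equation (1 - x^2) y'' - x y' + n^2 y = 0 (note the -x y' term, not -2x y') with n^2 = 16, so n = 4; the polynomial solution is T_4(x).
With y = sum_k a_k x^k, matching x^k gives (k+2)(k+1) a_{k+2} = (k^2 - n^2) a_k = (k - 4)(k + 4) a_k. The right side vanishes at k = 4, so the series with the parity of 4 terminates at degree 4.
Standard normalization: leading coefficient of T_n is 2^(n-1), so a_4 = 2^3 = 8. Work downward with a_k = (k+1)(k+2) a_{k+2} / ((k - 4)(k + 4)):
  a_2 = (3)(4)(8) / ((2 - 4)(2 + 4)) = 96/(-12) = -8
  a_0 = (1)(2)(-8) / ((0 - 4)(0 + 4)) = -16/(-16) = 1
Hence T_4(x) = 8 x^4 - 8 x^2 + 1.

T_4(x); series = 8 x^4 - 8 x^2 + 1


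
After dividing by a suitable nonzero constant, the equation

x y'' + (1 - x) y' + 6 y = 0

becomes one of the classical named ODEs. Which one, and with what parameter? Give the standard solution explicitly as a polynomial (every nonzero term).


The equation is already in a standard form:  x y'' + (1 - x) y' + 6 y = 0.
This matches the Laguerre equation x y'' + (1 - x) y' + n y = 0 with n = 6; the polynomial solution is L_6(x).
With y = sum_k a_k x^k, matching x^k gives (k+1)k a_{k+1} + (k+1) a_{k+1} - k a_k + n a_k = 0, i.e. (k+1)^2 a_{k+1} = (k - n) a_k = (k - 6) a_k. The right side vanishes at k = 6, so the series terminates at degree 6.
Standard normalization L_n(0) = 1 gives a_0 = 1. Work upward with a_{k+1} = (k - 6) a_k / (k+1)^2:
  a_1 = (0 - 6)(1) / 1^2 = -6/1 = -6
  a_2 = (1 - 6)(-6) / 2^2 = 30/4 = 15/2
  a_3 = (2 - 6)(15/2) / 3^2 = -30/9 = -10/3
  a_4 = (3 - 6)(-10/3) / 4^2 = 10/16 = 5/8
  a_5 = (4 - 6)(5/8) / 5^2 = (-5/4)/25 = -1/20
  a_6 = (5 - 6)(-1/20) / 6^2 = (1/20)/36 = 1/720
Hence L_6(x) = x^6/720 - x^5/20 + 5 x^4/8 - 10 x^3/3 + 15 x^2/2 - 6 x + 1.

L_6(x); series = x^6/720 - x^5/20 + 5 x^4/8 - 10 x^3/3 + 15 x^2/2 - 6 x + 1


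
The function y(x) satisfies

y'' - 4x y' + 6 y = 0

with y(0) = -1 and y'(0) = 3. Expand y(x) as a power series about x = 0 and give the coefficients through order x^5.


Ansatz: y(x) = sum_{n>=0} a_n x^n, so y'(x) = sum_{n>=1} n a_n x^(n-1) and y''(x) = sum_{n>=2} n(n-1) a_n x^(n-2).
Substitute into P(x) y'' + Q(x) y' + R(x) y = 0 with P(x) = 1, Q(x) = -4x, R(x) = 6, and match powers of x.
Initial conditions: a_0 = -1, a_1 = 3.
Setting the coefficient of each power of x to zero and solving order by order (substituting the coefficients already found):
  x^0: 2 a_2 + 6 a_0 = 0  ->  2 a_2 = -6 a_0 = 6  ->  a_2 = 3
  x^1: 6 a_3 + 2 a_1 = 0  ->  6 a_3 = -2 a_1 = -6  ->  a_3 = -1
  x^2: 12 a_4 - 2 a_2 = 0  ->  12 a_4 = 2 a_2 = 6  ->  a_4 = 1/2
  x^3: 20 a_5 - 6 a_3 = 0  ->  20 a_5 = 6 a_3 = -6  ->  a_5 = -3/10
Truncated series: y(x) = -1 + 3 x + 3 x^2 - x^3 + (1/2) x^4 - (3/10) x^5 + O(x^6).

a_0 = -1; a_1 = 3; a_2 = 3; a_3 = -1; a_4 = 1/2; a_5 = -3/10


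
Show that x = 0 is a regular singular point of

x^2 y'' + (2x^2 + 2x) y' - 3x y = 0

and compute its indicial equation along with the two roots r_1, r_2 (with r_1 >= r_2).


Divide by x^2 to reach normal form y'' + P_1(x) y' + P_2(x) y = 0 with P_1(x) = 2 + 2/x and P_2(x) = -3/x.
x = 0 is a singular point because the y'-coefficient 2 + 2/x has a pole at x = 0 and the y-coefficient -3/x has a pole at x = 0.
It is a regular singular point because x P_1(x) = p(x) = 2x + 2 and x^2 P_2(x) = q(x) = -3x are polynomials, hence analytic at x = 0.
p(0) = 2,  q(0) = 0.
Indicial equation: r(r-1) + p(0) r + q(0) = 0, i.e. r^2 + (p(0) - 1) r + q(0) = 0, i.e. r^2 + 1 r = 0.
Discriminant: (1)^2 - 4(0) = 1, so r = (-1 ± 1)/2.
Solving: r_1 = 0, r_2 = -1.

indicial: r^2 + 1 r = 0; roots r_1 = 0, r_2 = -1


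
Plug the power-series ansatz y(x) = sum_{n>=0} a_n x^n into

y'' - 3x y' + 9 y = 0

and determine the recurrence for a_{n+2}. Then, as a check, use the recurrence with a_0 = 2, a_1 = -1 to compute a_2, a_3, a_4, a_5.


Substitute y = sum_n a_n x^n.
y''(x) has coefficient (n+2)(n+1) a_{n+2} at x^n;
-3 x y'(x) has coefficient -3 n a_n at x^n (shift);
9 y(x) has coefficient 9 a_n at x^n.
Matching x^n: (n+2)(n+1) a_{n+2} + (-3n + 9) a_n = 0.
Thus a_{n+2} = (3n - 9) / ((n+1)(n+2)) * a_n.

Check with a_0 = 2, a_1 = -1 (apply the recurrence for n = 0, 1, 2, 3): a_0 = 2, a_1 = -1, a_2 = -9, a_3 = 1, a_4 = 9/4, a_5 = 0.

a_(n+2) = (3n - 9) / ((n+1)(n+2)) * a_n; check: a_0 = 2, a_1 = -1, a_2 = -9, a_3 = 1, a_4 = 9/4, a_5 = 0


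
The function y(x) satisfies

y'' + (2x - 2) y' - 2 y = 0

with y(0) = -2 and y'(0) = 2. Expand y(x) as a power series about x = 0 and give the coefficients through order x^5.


Ansatz: y(x) = sum_{n>=0} a_n x^n, so y'(x) = sum_{n>=1} n a_n x^(n-1) and y''(x) = sum_{n>=2} n(n-1) a_n x^(n-2).
Substitute into P(x) y'' + Q(x) y' + R(x) y = 0 with P(x) = 1, Q(x) = 2x - 2, R(x) = -2, and match powers of x.
Initial conditions: a_0 = -2, a_1 = 2.
Setting the coefficient of each power of x to zero and solving order by order (substituting the coefficients already found):
  x^0: 2 a_2 - 2 a_1 - 2 a_0 = 0  ->  2 a_2 = 2 a_1 + 2 a_0 = 0  ->  a_2 = 0
  x^1: 6 a_3 - 4 a_2 = 0  ->  6 a_3 = 4 a_2 = 0  ->  a_3 = 0
  x^2: 12 a_4 - 6 a_3 + 2 a_2 = 0  ->  12 a_4 = 6 a_3 - 2 a_2 = 0  ->  a_4 = 0
  x^3: 20 a_5 - 8 a_4 + 4 a_3 = 0  ->  20 a_5 = 8 a_4 - 4 a_3 = 0  ->  a_5 = 0
Truncated series: y(x) = -2 + 2 x + O(x^6).

a_0 = -2; a_1 = 2; a_2 = 0; a_3 = 0; a_4 = 0; a_5 = 0


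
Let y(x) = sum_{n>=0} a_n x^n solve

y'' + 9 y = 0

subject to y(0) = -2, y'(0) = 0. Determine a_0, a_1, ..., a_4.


Ansatz: y(x) = sum_{n>=0} a_n x^n, so y'(x) = sum_{n>=1} n a_n x^(n-1) and y''(x) = sum_{n>=2} n(n-1) a_n x^(n-2).
Substitute into P(x) y'' + Q(x) y' + R(x) y = 0 with P(x) = 1, Q(x) = 0, R(x) = 9, and match powers of x.
Initial conditions: a_0 = -2, a_1 = 0.
Setting the coefficient of each power of x to zero and solving order by order (substituting the coefficients already found):
  x^0: 2 a_2 + 9 a_0 = 0  ->  2 a_2 = -9 a_0 = 18  ->  a_2 = 9
  x^1: 6 a_3 + 9 a_1 = 0  ->  6 a_3 = -9 a_1 = 0  ->  a_3 = 0
  x^2: 12 a_4 + 9 a_2 = 0  ->  12 a_4 = -9 a_2 = -81  ->  a_4 = -27/4
Truncated series: y(x) = -2 + 9 x^2 - (27/4) x^4 + O(x^5).

a_0 = -2; a_1 = 0; a_2 = 9; a_3 = 0; a_4 = -27/4


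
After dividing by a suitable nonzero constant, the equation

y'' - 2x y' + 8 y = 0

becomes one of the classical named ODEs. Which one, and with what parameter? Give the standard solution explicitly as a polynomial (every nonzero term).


The equation is already in a standard form:  y'' - 2x y' + 8 y = 0.
This matches the Hermite equation y'' - 2x y' + 2n y = 0 with 2n = 8, so n = 4; the polynomial solution is H_4(x).
With y = sum_k a_k x^k, matching x^k gives (k+2)(k+1) a_{k+2} = 2(k - n) a_k = 2(k - 4) a_k. The right side vanishes at k = 4, so the series with the parity of 4 terminates at degree 4.
Standard normalization: leading coefficient of H_n is 2^n, so a_4 = 2^4 = 16. Work downward with a_k = (k+1)(k+2) a_{k+2} / (2(k - n)):
  a_2 = (3)(4)(16) / (2(2 - 4)) = 192/(-4) = -48
  a_0 = (1)(2)(-48) / (2(0 - 4)) = -96/(-8) = 12
Hence H_4(x) = 16 x^4 - 48 x^2 + 12.

H_4(x); series = 16 x^4 - 48 x^2 + 12


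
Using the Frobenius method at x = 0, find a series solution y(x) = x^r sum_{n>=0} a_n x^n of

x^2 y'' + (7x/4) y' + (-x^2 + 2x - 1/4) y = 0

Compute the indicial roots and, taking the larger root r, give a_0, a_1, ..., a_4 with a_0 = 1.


Write in Frobenius form y'' + (p(x)/x) y' + (q(x)/x^2) y = 0:
  p(x) = 7/4,  q(x) = -x^2 + 2x - 1/4.
Indicial equation: r(r-1) + (7/4) r + (-1/4) = 0 -> roots r_1 = 1/4, r_2 = -1.
Take r = r_1 = 1/4. Let y(x) = x^r sum_{n>=0} a_n x^n with a_0 = 1.
Substitute y = x^r sum a_n x^n and match x^{r+n}. The recurrence is
  D(n) a_n + 2 a_{n-1} - 1 a_{n-2} = 0,  where D(n) = (r+n)(r+n-1) + (7/4)(r+n) + (-1/4).
  a_n = [-2 a_{n-1} + 1 a_{n-2}] / D(n).
Since the indicial polynomial factors as (r - r_1)(r - r_2), D(n) = (r_1 + n - r_1)(r_1 + n - r_2) = n(n + 5/4).
Evaluating step by step (a_0 = 1):
  n = 1: D(1) = 1(1 + 5/4) = 9/4; numerator = -2(1) = -2; a_1 = (-2)/(9/4) = -8/9
  n = 2: D(2) = 2(2 + 5/4) = 13/2; numerator = -2(-8/9) + 1(1) = 25/9; a_2 = (25/9)/(13/2) = 50/117
  n = 3: D(3) = 3(3 + 5/4) = 51/4; numerator = -2(50/117) + 1(-8/9) = -68/39; a_3 = (-68/39)/(51/4) = -16/117
  n = 4: D(4) = 4(4 + 5/4) = 21; numerator = -2(-16/117) + 1(50/117) = 82/117; a_4 = (82/117)/(21) = 82/2457

r = 1/4; a_0 = 1; a_1 = -8/9; a_2 = 50/117; a_3 = -16/117; a_4 = 82/2457


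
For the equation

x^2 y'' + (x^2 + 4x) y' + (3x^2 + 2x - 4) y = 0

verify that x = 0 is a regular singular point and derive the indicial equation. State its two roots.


Divide by x^2 to reach normal form y'' + P_1(x) y' + P_2(x) y = 0 with P_1(x) = 1 + 4/x and P_2(x) = 3 + 2/x - 4/x^2.
x = 0 is a singular point because the y'-coefficient 1 + 4/x has a pole at x = 0 and the y-coefficient 3 + 2/x - 4/x^2 has a pole at x = 0.
It is a regular singular point because x P_1(x) = p(x) = x + 4 and x^2 P_2(x) = q(x) = 3x^2 + 2x - 4 are polynomials, hence analytic at x = 0.
p(0) = 4,  q(0) = -4.
Indicial equation: r(r-1) + p(0) r + q(0) = 0, i.e. r^2 + (p(0) - 1) r + q(0) = 0, i.e. r^2 + 3 r - 4 = 0.
Discriminant: (3)^2 - 4(-4) = 25, so r = (-3 ± 5)/2.
Solving: r_1 = 1, r_2 = -4.

indicial: r^2 + 3 r - 4 = 0; roots r_1 = 1, r_2 = -4


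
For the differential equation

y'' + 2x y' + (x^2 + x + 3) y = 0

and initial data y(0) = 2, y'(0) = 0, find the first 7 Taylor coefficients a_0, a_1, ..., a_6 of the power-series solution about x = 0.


Ansatz: y(x) = sum_{n>=0} a_n x^n, so y'(x) = sum_{n>=1} n a_n x^(n-1) and y''(x) = sum_{n>=2} n(n-1) a_n x^(n-2).
Substitute into P(x) y'' + Q(x) y' + R(x) y = 0 with P(x) = 1, Q(x) = 2x, R(x) = x^2 + x + 3, and match powers of x.
Initial conditions: a_0 = 2, a_1 = 0.
Setting the coefficient of each power of x to zero and solving order by order (substituting the coefficients already found):
  x^0: 2 a_2 + 3 a_0 = 0  ->  2 a_2 = -3 a_0 = -6  ->  a_2 = -3
  x^1: 6 a_3 + 5 a_1 + a_0 = 0  ->  6 a_3 = -5 a_1 - a_0 = -2  ->  a_3 = -1/3
  x^2: 12 a_4 + 7 a_2 + a_1 + a_0 = 0  ->  12 a_4 = -7 a_2 - a_1 - a_0 = 19  ->  a_4 = 19/12
  x^3: 20 a_5 + 9 a_3 + a_2 + a_1 = 0  ->  20 a_5 = -9 a_3 - a_2 - a_1 = 6  ->  a_5 = 3/10
  x^4: 30 a_6 + 11 a_4 + a_3 + a_2 = 0  ->  30 a_6 = -11 a_4 - a_3 - a_2 = -169/12  ->  a_6 = -169/360
Truncated series: y(x) = 2 - 3 x^2 - (1/3) x^3 + (19/12) x^4 + (3/10) x^5 - (169/360) x^6 + O(x^7).

a_0 = 2; a_1 = 0; a_2 = -3; a_3 = -1/3; a_4 = 19/12; a_5 = 3/10; a_6 = -169/360


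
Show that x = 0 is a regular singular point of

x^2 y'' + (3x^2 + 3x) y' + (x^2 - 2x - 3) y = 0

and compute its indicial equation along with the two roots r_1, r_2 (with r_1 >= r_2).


Divide by x^2 to reach normal form y'' + P_1(x) y' + P_2(x) y = 0 with P_1(x) = 3 + 3/x and P_2(x) = 1 - 2/x - 3/x^2.
x = 0 is a singular point because the y'-coefficient 3 + 3/x has a pole at x = 0 and the y-coefficient 1 - 2/x - 3/x^2 has a pole at x = 0.
It is a regular singular point because x P_1(x) = p(x) = 3x + 3 and x^2 P_2(x) = q(x) = x^2 - 2x - 3 are polynomials, hence analytic at x = 0.
p(0) = 3,  q(0) = -3.
Indicial equation: r(r-1) + p(0) r + q(0) = 0, i.e. r^2 + (p(0) - 1) r + q(0) = 0, i.e. r^2 + 2 r - 3 = 0.
Discriminant: (2)^2 - 4(-3) = 16, so r = (-2 ± 4)/2.
Solving: r_1 = 1, r_2 = -3.

indicial: r^2 + 2 r - 3 = 0; roots r_1 = 1, r_2 = -3


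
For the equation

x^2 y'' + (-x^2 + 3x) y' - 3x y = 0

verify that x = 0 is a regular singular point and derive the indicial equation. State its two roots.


Divide by x^2 to reach normal form y'' + P_1(x) y' + P_2(x) y = 0 with P_1(x) = -1 + 3/x and P_2(x) = -3/x.
x = 0 is a singular point because the y'-coefficient -1 + 3/x has a pole at x = 0 and the y-coefficient -3/x has a pole at x = 0.
It is a regular singular point because x P_1(x) = p(x) = 3 - x and x^2 P_2(x) = q(x) = -3x are polynomials, hence analytic at x = 0.
p(0) = 3,  q(0) = 0.
Indicial equation: r(r-1) + p(0) r + q(0) = 0, i.e. r^2 + (p(0) - 1) r + q(0) = 0, i.e. r^2 + 2 r = 0.
Discriminant: (2)^2 - 4(0) = 4, so r = (-2 ± 2)/2.
Solving: r_1 = 0, r_2 = -2.

indicial: r^2 + 2 r = 0; roots r_1 = 0, r_2 = -2


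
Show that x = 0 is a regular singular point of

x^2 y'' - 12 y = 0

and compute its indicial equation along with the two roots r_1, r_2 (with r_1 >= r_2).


Divide by x^2 to reach normal form y'' + P_1(x) y' + P_2(x) y = 0 with P_1(x) = 0 and P_2(x) = -12/x^2.
x = 0 is a singular point because the y-coefficient -12/x^2 has a pole at x = 0.
It is a regular singular point because x P_1(x) = p(x) = 0 and x^2 P_2(x) = q(x) = -12 are polynomials, hence analytic at x = 0.
p(0) = 0,  q(0) = -12.
Indicial equation: r(r-1) + p(0) r + q(0) = 0, i.e. r^2 + (p(0) - 1) r + q(0) = 0, i.e. r^2 - 1 r - 12 = 0.
Discriminant: (-1)^2 - 4(-12) = 49, so r = (1 ± 7)/2.
Solving: r_1 = 4, r_2 = -3.

indicial: r^2 - 1 r - 12 = 0; roots r_1 = 4, r_2 = -3


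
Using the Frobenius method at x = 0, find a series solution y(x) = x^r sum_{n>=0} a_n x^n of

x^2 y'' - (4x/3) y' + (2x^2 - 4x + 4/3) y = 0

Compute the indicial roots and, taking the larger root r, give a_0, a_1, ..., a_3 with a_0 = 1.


Write in Frobenius form y'' + (p(x)/x) y' + (q(x)/x^2) y = 0:
  p(x) = -4/3,  q(x) = 2x^2 - 4x + 4/3.
Indicial equation: r(r-1) + (-4/3) r + (4/3) = 0 -> roots r_1 = 4/3, r_2 = 1.
Take r = r_1 = 4/3. Let y(x) = x^r sum_{n>=0} a_n x^n with a_0 = 1.
Substitute y = x^r sum a_n x^n and match x^{r+n}. The recurrence is
  D(n) a_n - 4 a_{n-1} + 2 a_{n-2} = 0,  where D(n) = (r+n)(r+n-1) + (-4/3)(r+n) + (4/3).
  a_n = [4 a_{n-1} - 2 a_{n-2}] / D(n).
Since the indicial polynomial factors as (r - r_1)(r - r_2), D(n) = (r_1 + n - r_1)(r_1 + n - r_2) = n(n + 1/3).
Evaluating step by step (a_0 = 1):
  n = 1: D(1) = 1(1 + 1/3) = 4/3; numerator = 4(1) = 4; a_1 = (4)/(4/3) = 3
  n = 2: D(2) = 2(2 + 1/3) = 14/3; numerator = 4(3) - 2(1) = 10; a_2 = (10)/(14/3) = 15/7
  n = 3: D(3) = 3(3 + 1/3) = 10; numerator = 4(15/7) - 2(3) = 18/7; a_3 = (18/7)/(10) = 9/35

r = 4/3; a_0 = 1; a_1 = 3; a_2 = 15/7; a_3 = 9/35


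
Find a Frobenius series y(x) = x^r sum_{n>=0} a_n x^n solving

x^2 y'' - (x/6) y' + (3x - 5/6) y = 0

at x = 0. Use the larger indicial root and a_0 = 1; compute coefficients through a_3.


Write in Frobenius form y'' + (p(x)/x) y' + (q(x)/x^2) y = 0:
  p(x) = -1/6,  q(x) = 3x - 5/6.
Indicial equation: r(r-1) + (-1/6) r + (-5/6) = 0 -> roots r_1 = 5/3, r_2 = -1/2.
Take r = r_1 = 5/3. Let y(x) = x^r sum_{n>=0} a_n x^n with a_0 = 1.
Substitute y = x^r sum a_n x^n and match x^{r+n}. The recurrence is
  D(n) a_n + 3 a_{n-1} = 0,  where D(n) = (r+n)(r+n-1) + (-1/6)(r+n) + (-5/6).
  a_n = -3 / D(n) * a_{n-1}.
Since the indicial polynomial factors as (r - r_1)(r - r_2), D(n) = (r_1 + n - r_1)(r_1 + n - r_2) = n(n + 13/6).
Evaluating step by step (a_0 = 1):
  n = 1: D(1) = 1(1 + 13/6) = 19/6; numerator = -3(1) = -3; a_1 = (-3)/(19/6) = -18/19
  n = 2: D(2) = 2(2 + 13/6) = 25/3; numerator = -3(-18/19) = 54/19; a_2 = (54/19)/(25/3) = 162/475
  n = 3: D(3) = 3(3 + 13/6) = 31/2; numerator = -3(162/475) = -486/475; a_3 = (-486/475)/(31/2) = -972/14725

r = 5/3; a_0 = 1; a_1 = -18/19; a_2 = 162/475; a_3 = -972/14725


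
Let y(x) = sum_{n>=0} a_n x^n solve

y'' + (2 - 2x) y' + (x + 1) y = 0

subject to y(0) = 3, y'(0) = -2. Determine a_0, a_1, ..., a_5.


Ansatz: y(x) = sum_{n>=0} a_n x^n, so y'(x) = sum_{n>=1} n a_n x^(n-1) and y''(x) = sum_{n>=2} n(n-1) a_n x^(n-2).
Substitute into P(x) y'' + Q(x) y' + R(x) y = 0 with P(x) = 1, Q(x) = 2 - 2x, R(x) = x + 1, and match powers of x.
Initial conditions: a_0 = 3, a_1 = -2.
Setting the coefficient of each power of x to zero and solving order by order (substituting the coefficients already found):
  x^0: 2 a_2 + 2 a_1 + a_0 = 0  ->  2 a_2 = -2 a_1 - a_0 = 1  ->  a_2 = 1/2
  x^1: 6 a_3 + 4 a_2 - a_1 + a_0 = 0  ->  6 a_3 = -4 a_2 + a_1 - a_0 = -7  ->  a_3 = -7/6
  x^2: 12 a_4 + 6 a_3 - 3 a_2 + a_1 = 0  ->  12 a_4 = -6 a_3 + 3 a_2 - a_1 = 21/2  ->  a_4 = 7/8
  x^3: 20 a_5 + 8 a_4 - 5 a_3 + a_2 = 0  ->  20 a_5 = -8 a_4 + 5 a_3 - a_2 = -40/3  ->  a_5 = -2/3
Truncated series: y(x) = 3 - 2 x + (1/2) x^2 - (7/6) x^3 + (7/8) x^4 - (2/3) x^5 + O(x^6).

a_0 = 3; a_1 = -2; a_2 = 1/2; a_3 = -7/6; a_4 = 7/8; a_5 = -2/3


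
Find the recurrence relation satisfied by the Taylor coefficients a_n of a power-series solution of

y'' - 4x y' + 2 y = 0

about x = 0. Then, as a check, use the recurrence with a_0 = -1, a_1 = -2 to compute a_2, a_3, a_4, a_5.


Substitute y = sum_n a_n x^n.
y''(x) has coefficient (n+2)(n+1) a_{n+2} at x^n;
-4 x y'(x) has coefficient -4 n a_n at x^n (shift);
2 y(x) has coefficient 2 a_n at x^n.
Matching x^n: (n+2)(n+1) a_{n+2} + (-4n + 2) a_n = 0.
Thus a_{n+2} = (4n - 2) / ((n+1)(n+2)) * a_n.

Check with a_0 = -1, a_1 = -2 (apply the recurrence for n = 0, 1, 2, 3): a_0 = -1, a_1 = -2, a_2 = 1, a_3 = -2/3, a_4 = 1/2, a_5 = -1/3.

a_(n+2) = (4n - 2) / ((n+1)(n+2)) * a_n; check: a_0 = -1, a_1 = -2, a_2 = 1, a_3 = -2/3, a_4 = 1/2, a_5 = -1/3


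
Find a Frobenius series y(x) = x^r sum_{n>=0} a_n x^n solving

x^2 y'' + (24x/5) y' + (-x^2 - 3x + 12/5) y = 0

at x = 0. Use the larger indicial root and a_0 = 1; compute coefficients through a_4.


Write in Frobenius form y'' + (p(x)/x) y' + (q(x)/x^2) y = 0:
  p(x) = 24/5,  q(x) = -x^2 - 3x + 12/5.
Indicial equation: r(r-1) + (24/5) r + (12/5) = 0 -> roots r_1 = -4/5, r_2 = -3.
Take r = r_1 = -4/5. Let y(x) = x^r sum_{n>=0} a_n x^n with a_0 = 1.
Substitute y = x^r sum a_n x^n and match x^{r+n}. The recurrence is
  D(n) a_n - 3 a_{n-1} - 1 a_{n-2} = 0,  where D(n) = (r+n)(r+n-1) + (24/5)(r+n) + (12/5).
  a_n = [3 a_{n-1} + 1 a_{n-2}] / D(n).
Since the indicial polynomial factors as (r - r_1)(r - r_2), D(n) = (r_1 + n - r_1)(r_1 + n - r_2) = n(n + 11/5).
Evaluating step by step (a_0 = 1):
  n = 1: D(1) = 1(1 + 11/5) = 16/5; numerator = 3(1) = 3; a_1 = (3)/(16/5) = 15/16
  n = 2: D(2) = 2(2 + 11/5) = 42/5; numerator = 3(15/16) + 1(1) = 61/16; a_2 = (61/16)/(42/5) = 305/672
  n = 3: D(3) = 3(3 + 11/5) = 78/5; numerator = 3(305/672) + 1(15/16) = 515/224; a_3 = (515/224)/(78/5) = 2575/17472
  n = 4: D(4) = 4(4 + 11/5) = 124/5; numerator = 3(2575/17472) + 1(305/672) = 15655/17472; a_4 = (15655/17472)/(124/5) = 2525/69888

r = -4/5; a_0 = 1; a_1 = 15/16; a_2 = 305/672; a_3 = 2575/17472; a_4 = 2525/69888


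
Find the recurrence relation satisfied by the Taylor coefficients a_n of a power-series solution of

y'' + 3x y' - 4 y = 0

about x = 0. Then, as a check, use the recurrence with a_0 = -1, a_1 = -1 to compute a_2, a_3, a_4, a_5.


Substitute y = sum_n a_n x^n.
y''(x) has coefficient (n+2)(n+1) a_{n+2} at x^n;
3 x y'(x) has coefficient 3 n a_n at x^n (shift);
-4 y(x) has coefficient -4 a_n at x^n.
Matching x^n: (n+2)(n+1) a_{n+2} + (3n - 4) a_n = 0.
Thus a_{n+2} = (-3n + 4) / ((n+1)(n+2)) * a_n.

Check with a_0 = -1, a_1 = -1 (apply the recurrence for n = 0, 1, 2, 3): a_0 = -1, a_1 = -1, a_2 = -2, a_3 = -1/6, a_4 = 1/3, a_5 = 1/24.

a_(n+2) = (-3n + 4) / ((n+1)(n+2)) * a_n; check: a_0 = -1, a_1 = -1, a_2 = -2, a_3 = -1/6, a_4 = 1/3, a_5 = 1/24


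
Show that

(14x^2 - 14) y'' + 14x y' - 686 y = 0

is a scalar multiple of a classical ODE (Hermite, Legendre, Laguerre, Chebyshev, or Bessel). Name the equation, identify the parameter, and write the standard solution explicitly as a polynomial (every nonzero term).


All three coefficients share the factor -14; dividing through by -14 gives  (1 - x^2) y'' - x y' + 49 y = 0.
This matches the Chebyshev equation (1 - x^2) y'' - x y' + n^2 y = 0 (note the -x y' term, not -2x y') with n^2 = 49, so n = 7; the polynomial solution is T_7(x).
With y = sum_k a_k x^k, matching x^k gives (k+2)(k+1) a_{k+2} = (k^2 - n^2) a_k = (k - 7)(k + 7) a_k. The right side vanishes at k = 7, so the series with the parity of 7 terminates at degree 7.
Standard normalization: leading coefficient of T_n is 2^(n-1), so a_7 = 2^6 = 64. Work downward with a_k = (k+1)(k+2) a_{k+2} / ((k - 7)(k + 7)):
  a_5 = (6)(7)(64) / ((5 - 7)(5 + 7)) = 2688/(-24) = -112
  a_3 = (4)(5)(-112) / ((3 - 7)(3 + 7)) = -2240/(-40) = 56
  a_1 = (2)(3)(56) / ((1 - 7)(1 + 7)) = 336/(-48) = -7
Hence T_7(x) = 64 x^7 - 112 x^5 + 56 x^3 - 7 x.

T_7(x); series = 64 x^7 - 112 x^5 + 56 x^3 - 7 x


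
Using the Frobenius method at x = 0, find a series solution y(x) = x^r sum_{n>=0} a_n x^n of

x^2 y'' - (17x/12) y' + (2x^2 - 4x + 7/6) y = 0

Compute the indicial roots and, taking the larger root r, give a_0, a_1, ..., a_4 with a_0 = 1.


Write in Frobenius form y'' + (p(x)/x) y' + (q(x)/x^2) y = 0:
  p(x) = -17/12,  q(x) = 2x^2 - 4x + 7/6.
Indicial equation: r(r-1) + (-17/12) r + (7/6) = 0 -> roots r_1 = 7/4, r_2 = 2/3.
Take r = r_1 = 7/4. Let y(x) = x^r sum_{n>=0} a_n x^n with a_0 = 1.
Substitute y = x^r sum a_n x^n and match x^{r+n}. The recurrence is
  D(n) a_n - 4 a_{n-1} + 2 a_{n-2} = 0,  where D(n) = (r+n)(r+n-1) + (-17/12)(r+n) + (7/6).
  a_n = [4 a_{n-1} - 2 a_{n-2}] / D(n).
Since the indicial polynomial factors as (r - r_1)(r - r_2), D(n) = (r_1 + n - r_1)(r_1 + n - r_2) = n(n + 13/12).
Evaluating step by step (a_0 = 1):
  n = 1: D(1) = 1(1 + 13/12) = 25/12; numerator = 4(1) = 4; a_1 = (4)/(25/12) = 48/25
  n = 2: D(2) = 2(2 + 13/12) = 37/6; numerator = 4(48/25) - 2(1) = 142/25; a_2 = (142/25)/(37/6) = 852/925
  n = 3: D(3) = 3(3 + 13/12) = 49/4; numerator = 4(852/925) - 2(48/25) = -144/925; a_3 = (-144/925)/(49/4) = -576/45325
  n = 4: D(4) = 4(4 + 13/12) = 61/3; numerator = 4(-576/45325) - 2(852/925) = -3432/1813; a_4 = (-3432/1813)/(61/3) = -10296/110593

r = 7/4; a_0 = 1; a_1 = 48/25; a_2 = 852/925; a_3 = -576/45325; a_4 = -10296/110593


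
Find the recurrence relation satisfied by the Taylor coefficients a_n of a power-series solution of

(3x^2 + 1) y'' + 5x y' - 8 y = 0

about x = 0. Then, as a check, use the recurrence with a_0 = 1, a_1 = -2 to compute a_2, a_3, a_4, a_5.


Substitute y = sum_n a_n x^n.
(1 + 3 x^2) y'' contributes (n+2)(n+1) a_{n+2} + 3 n(n-1) a_n at x^n.
5 x y'(x) contributes 5 n a_n at x^n.
-8 y(x) contributes -8 a_n at x^n.
Matching x^n: (n+2)(n+1) a_{n+2} + (3 n(n-1) + 5 n - 8) a_n = 0.
Thus a_{n+2} = (-3 n(n-1) - 5 n + 8) / ((n+1)(n+2)) * a_n.

Check with a_0 = 1, a_1 = -2 (apply the recurrence for n = 0, 1, 2, 3): a_0 = 1, a_1 = -2, a_2 = 4, a_3 = -1, a_4 = -8/3, a_5 = 5/4.

a_(n+2) = (-3 n(n-1) - 5 n + 8) / ((n+1)(n+2)) * a_n; check: a_0 = 1, a_1 = -2, a_2 = 4, a_3 = -1, a_4 = -8/3, a_5 = 5/4


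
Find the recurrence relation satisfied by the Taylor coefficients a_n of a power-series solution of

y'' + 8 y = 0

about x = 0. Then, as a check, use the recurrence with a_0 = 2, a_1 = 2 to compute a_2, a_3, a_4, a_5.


Substitute y = sum_n a_n x^n into y'' + (const) y = 0.
y''(x) = sum_{n>=0} (n+2)(n+1) a_{n+2} x^n.
The ODE becomes sum_n [(n+2)(n+1) a_{n+2} + 8 a_n] x^n = 0.
Setting each coefficient to zero gives the recurrence:
  (n+2)(n+1) a_{n+2} + 8 a_n = 0,
  a_{n+2} = -8 / ((n+1)(n+2)) a_n.

Check with a_0 = 2, a_1 = 2 (apply the recurrence for n = 0, 1, 2, 3): a_0 = 2, a_1 = 2, a_2 = -8, a_3 = -8/3, a_4 = 16/3, a_5 = 16/15.

a_{n+2} = -8/((n+1)(n+2)) * a_n; check: a_0 = 2, a_1 = 2, a_2 = -8, a_3 = -8/3, a_4 = 16/3, a_5 = 16/15


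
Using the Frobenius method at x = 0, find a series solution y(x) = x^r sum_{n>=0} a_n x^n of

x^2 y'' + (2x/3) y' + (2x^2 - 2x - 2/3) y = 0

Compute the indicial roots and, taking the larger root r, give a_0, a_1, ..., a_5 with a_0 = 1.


Write in Frobenius form y'' + (p(x)/x) y' + (q(x)/x^2) y = 0:
  p(x) = 2/3,  q(x) = 2x^2 - 2x - 2/3.
Indicial equation: r(r-1) + (2/3) r + (-2/3) = 0 -> roots r_1 = 1, r_2 = -2/3.
Take r = r_1 = 1. Let y(x) = x^r sum_{n>=0} a_n x^n with a_0 = 1.
Substitute y = x^r sum a_n x^n and match x^{r+n}. The recurrence is
  D(n) a_n - 2 a_{n-1} + 2 a_{n-2} = 0,  where D(n) = (r+n)(r+n-1) + (2/3)(r+n) + (-2/3).
  a_n = [2 a_{n-1} - 2 a_{n-2}] / D(n).
Since the indicial polynomial factors as (r - r_1)(r - r_2), D(n) = (r_1 + n - r_1)(r_1 + n - r_2) = n(n + 5/3).
Evaluating step by step (a_0 = 1):
  n = 1: D(1) = 1(1 + 5/3) = 8/3; numerator = 2(1) = 2; a_1 = (2)/(8/3) = 3/4
  n = 2: D(2) = 2(2 + 5/3) = 22/3; numerator = 2(3/4) - 2(1) = -1/2; a_2 = (-1/2)/(22/3) = -3/44
  n = 3: D(3) = 3(3 + 5/3) = 14; numerator = 2(-3/44) - 2(3/4) = -18/11; a_3 = (-18/11)/(14) = -9/77
  n = 4: D(4) = 4(4 + 5/3) = 68/3; numerator = 2(-9/77) - 2(-3/44) = -15/154; a_4 = (-15/154)/(68/3) = -45/10472
  n = 5: D(5) = 5(5 + 5/3) = 100/3; numerator = 2(-45/10472) - 2(-9/77) = 1179/5236; a_5 = (1179/5236)/(100/3) = 3537/523600

r = 1; a_0 = 1; a_1 = 3/4; a_2 = -3/44; a_3 = -9/77; a_4 = -45/10472; a_5 = 3537/523600


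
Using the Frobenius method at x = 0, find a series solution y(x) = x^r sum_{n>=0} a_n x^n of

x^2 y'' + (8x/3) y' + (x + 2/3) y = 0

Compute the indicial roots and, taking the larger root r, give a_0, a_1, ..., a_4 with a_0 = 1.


Write in Frobenius form y'' + (p(x)/x) y' + (q(x)/x^2) y = 0:
  p(x) = 8/3,  q(x) = x + 2/3.
Indicial equation: r(r-1) + (8/3) r + (2/3) = 0 -> roots r_1 = -2/3, r_2 = -1.
Take r = r_1 = -2/3. Let y(x) = x^r sum_{n>=0} a_n x^n with a_0 = 1.
Substitute y = x^r sum a_n x^n and match x^{r+n}. The recurrence is
  D(n) a_n + 1 a_{n-1} = 0,  where D(n) = (r+n)(r+n-1) + (8/3)(r+n) + (2/3).
  a_n = -1 / D(n) * a_{n-1}.
Since the indicial polynomial factors as (r - r_1)(r - r_2), D(n) = (r_1 + n - r_1)(r_1 + n - r_2) = n(n + 1/3).
Evaluating step by step (a_0 = 1):
  n = 1: D(1) = 1(1 + 1/3) = 4/3; numerator = -1(1) = -1; a_1 = (-1)/(4/3) = -3/4
  n = 2: D(2) = 2(2 + 1/3) = 14/3; numerator = -1(-3/4) = 3/4; a_2 = (3/4)/(14/3) = 9/56
  n = 3: D(3) = 3(3 + 1/3) = 10; numerator = -1(9/56) = -9/56; a_3 = (-9/56)/(10) = -9/560
  n = 4: D(4) = 4(4 + 1/3) = 52/3; numerator = -1(-9/560) = 9/560; a_4 = (9/560)/(52/3) = 27/29120

r = -2/3; a_0 = 1; a_1 = -3/4; a_2 = 9/56; a_3 = -9/560; a_4 = 27/29120


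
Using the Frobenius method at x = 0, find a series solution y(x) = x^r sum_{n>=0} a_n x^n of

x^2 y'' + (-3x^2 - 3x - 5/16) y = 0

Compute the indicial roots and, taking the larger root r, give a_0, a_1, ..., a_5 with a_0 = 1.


Write in Frobenius form y'' + (p(x)/x) y' + (q(x)/x^2) y = 0:
  p(x) = 0,  q(x) = -3x^2 - 3x - 5/16.
Indicial equation: r(r-1) + (0) r + (-5/16) = 0 -> roots r_1 = 5/4, r_2 = -1/4.
Take r = r_1 = 5/4. Let y(x) = x^r sum_{n>=0} a_n x^n with a_0 = 1.
Substitute y = x^r sum a_n x^n and match x^{r+n}. The recurrence is
  D(n) a_n - 3 a_{n-1} - 3 a_{n-2} = 0,  where D(n) = (r+n)(r+n-1) + (0)(r+n) + (-5/16).
  a_n = [3 a_{n-1} + 3 a_{n-2}] / D(n).
Since the indicial polynomial factors as (r - r_1)(r - r_2), D(n) = (r_1 + n - r_1)(r_1 + n - r_2) = n(n + 3/2).
Evaluating step by step (a_0 = 1):
  n = 1: D(1) = 1(1 + 3/2) = 5/2; numerator = 3(1) = 3; a_1 = (3)/(5/2) = 6/5
  n = 2: D(2) = 2(2 + 3/2) = 7; numerator = 3(6/5) + 3(1) = 33/5; a_2 = (33/5)/(7) = 33/35
  n = 3: D(3) = 3(3 + 3/2) = 27/2; numerator = 3(33/35) + 3(6/5) = 45/7; a_3 = (45/7)/(27/2) = 10/21
  n = 4: D(4) = 4(4 + 3/2) = 22; numerator = 3(10/21) + 3(33/35) = 149/35; a_4 = (149/35)/(22) = 149/770
  n = 5: D(5) = 5(5 + 3/2) = 65/2; numerator = 3(149/770) + 3(10/21) = 221/110; a_5 = (221/110)/(65/2) = 17/275

r = 5/4; a_0 = 1; a_1 = 6/5; a_2 = 33/35; a_3 = 10/21; a_4 = 149/770; a_5 = 17/275


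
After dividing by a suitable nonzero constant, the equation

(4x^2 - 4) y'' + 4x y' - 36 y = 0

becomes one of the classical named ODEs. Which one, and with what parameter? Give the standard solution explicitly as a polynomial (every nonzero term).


All three coefficients share the factor -4; dividing through by -4 gives  (1 - x^2) y'' - x y' + 9 y = 0.
This matches the Chebyshev equation (1 - x^2) y'' - x y' + n^2 y = 0 (note the -x y' term, not -2x y') with n^2 = 9, so n = 3; the polynomial solution is T_3(x).
With y = sum_k a_k x^k, matching x^k gives (k+2)(k+1) a_{k+2} = (k^2 - n^2) a_k = (k - 3)(k + 3) a_k. The right side vanishes at k = 3, so the series with the parity of 3 terminates at degree 3.
Standard normalization: leading coefficient of T_n is 2^(n-1), so a_3 = 2^2 = 4. Work downward with a_k = (k+1)(k+2) a_{k+2} / ((k - 3)(k + 3)):
  a_1 = (2)(3)(4) / ((1 - 3)(1 + 3)) = 24/(-8) = -3
Hence T_3(x) = 4 x^3 - 3 x.

T_3(x); series = 4 x^3 - 3 x


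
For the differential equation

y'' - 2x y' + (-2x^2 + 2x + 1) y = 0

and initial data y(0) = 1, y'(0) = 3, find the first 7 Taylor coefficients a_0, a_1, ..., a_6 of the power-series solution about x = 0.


Ansatz: y(x) = sum_{n>=0} a_n x^n, so y'(x) = sum_{n>=1} n a_n x^(n-1) and y''(x) = sum_{n>=2} n(n-1) a_n x^(n-2).
Substitute into P(x) y'' + Q(x) y' + R(x) y = 0 with P(x) = 1, Q(x) = -2x, R(x) = -2x^2 + 2x + 1, and match powers of x.
Initial conditions: a_0 = 1, a_1 = 3.
Setting the coefficient of each power of x to zero and solving order by order (substituting the coefficients already found):
  x^0: 2 a_2 + a_0 = 0  ->  2 a_2 = -a_0 = -1  ->  a_2 = -1/2
  x^1: 6 a_3 - a_1 + 2 a_0 = 0  ->  6 a_3 = a_1 - 2 a_0 = 1  ->  a_3 = 1/6
  x^2: 12 a_4 - 3 a_2 + 2 a_1 - 2 a_0 = 0  ->  12 a_4 = 3 a_2 - 2 a_1 + 2 a_0 = -11/2  ->  a_4 = -11/24
  x^3: 20 a_5 - 5 a_3 + 2 a_2 - 2 a_1 = 0  ->  20 a_5 = 5 a_3 - 2 a_2 + 2 a_1 = 47/6  ->  a_5 = 47/120
  x^4: 30 a_6 - 7 a_4 + 2 a_3 - 2 a_2 = 0  ->  30 a_6 = 7 a_4 - 2 a_3 + 2 a_2 = -109/24  ->  a_6 = -109/720
Truncated series: y(x) = 1 + 3 x - (1/2) x^2 + (1/6) x^3 - (11/24) x^4 + (47/120) x^5 - (109/720) x^6 + O(x^7).

a_0 = 1; a_1 = 3; a_2 = -1/2; a_3 = 1/6; a_4 = -11/24; a_5 = 47/120; a_6 = -109/720


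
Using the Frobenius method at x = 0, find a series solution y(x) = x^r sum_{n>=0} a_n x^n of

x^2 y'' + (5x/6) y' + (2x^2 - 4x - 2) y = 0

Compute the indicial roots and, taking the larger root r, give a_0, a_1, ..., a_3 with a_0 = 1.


Write in Frobenius form y'' + (p(x)/x) y' + (q(x)/x^2) y = 0:
  p(x) = 5/6,  q(x) = 2x^2 - 4x - 2.
Indicial equation: r(r-1) + (5/6) r + (-2) = 0 -> roots r_1 = 3/2, r_2 = -4/3.
Take r = r_1 = 3/2. Let y(x) = x^r sum_{n>=0} a_n x^n with a_0 = 1.
Substitute y = x^r sum a_n x^n and match x^{r+n}. The recurrence is
  D(n) a_n - 4 a_{n-1} + 2 a_{n-2} = 0,  where D(n) = (r+n)(r+n-1) + (5/6)(r+n) + (-2).
  a_n = [4 a_{n-1} - 2 a_{n-2}] / D(n).
Since the indicial polynomial factors as (r - r_1)(r - r_2), D(n) = (r_1 + n - r_1)(r_1 + n - r_2) = n(n + 17/6).
Evaluating step by step (a_0 = 1):
  n = 1: D(1) = 1(1 + 17/6) = 23/6; numerator = 4(1) = 4; a_1 = (4)/(23/6) = 24/23
  n = 2: D(2) = 2(2 + 17/6) = 29/3; numerator = 4(24/23) - 2(1) = 50/23; a_2 = (50/23)/(29/3) = 150/667
  n = 3: D(3) = 3(3 + 17/6) = 35/2; numerator = 4(150/667) - 2(24/23) = -792/667; a_3 = (-792/667)/(35/2) = -1584/23345

r = 3/2; a_0 = 1; a_1 = 24/23; a_2 = 150/667; a_3 = -1584/23345


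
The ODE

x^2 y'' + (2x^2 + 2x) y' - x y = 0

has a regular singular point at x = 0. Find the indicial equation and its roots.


Divide by x^2 to reach normal form y'' + P_1(x) y' + P_2(x) y = 0 with P_1(x) = 2 + 2/x and P_2(x) = -1/x.
x = 0 is a singular point because the y'-coefficient 2 + 2/x has a pole at x = 0 and the y-coefficient -1/x has a pole at x = 0.
It is a regular singular point because x P_1(x) = p(x) = 2x + 2 and x^2 P_2(x) = q(x) = -x are polynomials, hence analytic at x = 0.
p(0) = 2,  q(0) = 0.
Indicial equation: r(r-1) + p(0) r + q(0) = 0, i.e. r^2 + (p(0) - 1) r + q(0) = 0, i.e. r^2 + 1 r = 0.
Discriminant: (1)^2 - 4(0) = 1, so r = (-1 ± 1)/2.
Solving: r_1 = 0, r_2 = -1.

indicial: r^2 + 1 r = 0; roots r_1 = 0, r_2 = -1


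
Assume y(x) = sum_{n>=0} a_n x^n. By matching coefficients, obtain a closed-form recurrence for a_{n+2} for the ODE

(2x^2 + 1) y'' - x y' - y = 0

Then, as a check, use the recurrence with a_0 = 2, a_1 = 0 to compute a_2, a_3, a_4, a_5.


Substitute y = sum_n a_n x^n.
(1 + 2 x^2) y'' contributes (n+2)(n+1) a_{n+2} + 2 n(n-1) a_n at x^n.
-x y'(x) contributes -n a_n at x^n.
-y(x) contributes -1 a_n at x^n.
Matching x^n: (n+2)(n+1) a_{n+2} + (2 n(n-1) - n - 1) a_n = 0.
Thus a_{n+2} = (-2 n(n-1) + n + 1) / ((n+1)(n+2)) * a_n.

Check with a_0 = 2, a_1 = 0 (apply the recurrence for n = 0, 1, 2, 3): a_0 = 2, a_1 = 0, a_2 = 1, a_3 = 0, a_4 = -1/12, a_5 = 0.

a_(n+2) = (-2 n(n-1) + n + 1) / ((n+1)(n+2)) * a_n; check: a_0 = 2, a_1 = 0, a_2 = 1, a_3 = 0, a_4 = -1/12, a_5 = 0


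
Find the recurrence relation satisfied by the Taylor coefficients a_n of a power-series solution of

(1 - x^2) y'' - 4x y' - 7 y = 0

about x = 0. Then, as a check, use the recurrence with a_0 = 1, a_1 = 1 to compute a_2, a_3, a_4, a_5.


Substitute y = sum_n a_n x^n.
(1 - 1 x^2) y'' contributes (n+2)(n+1) a_{n+2} - n(n-1) a_n at x^n.
-4 x y'(x) contributes -4 n a_n at x^n.
-7 y(x) contributes -7 a_n at x^n.
Matching x^n: (n+2)(n+1) a_{n+2} + (-n(n-1) - 4 n - 7) a_n = 0.
Thus a_{n+2} = (n(n-1) + 4 n + 7) / ((n+1)(n+2)) * a_n.

Check with a_0 = 1, a_1 = 1 (apply the recurrence for n = 0, 1, 2, 3): a_0 = 1, a_1 = 1, a_2 = 7/2, a_3 = 11/6, a_4 = 119/24, a_5 = 55/24.

a_(n+2) = (n(n-1) + 4 n + 7) / ((n+1)(n+2)) * a_n; check: a_0 = 1, a_1 = 1, a_2 = 7/2, a_3 = 11/6, a_4 = 119/24, a_5 = 55/24


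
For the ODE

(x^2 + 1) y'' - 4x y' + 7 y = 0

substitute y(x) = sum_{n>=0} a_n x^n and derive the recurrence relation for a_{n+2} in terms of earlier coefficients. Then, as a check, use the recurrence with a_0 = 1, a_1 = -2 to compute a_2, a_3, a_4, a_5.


Substitute y = sum_n a_n x^n.
(1 + 1 x^2) y'' contributes (n+2)(n+1) a_{n+2} + n(n-1) a_n at x^n.
-4 x y'(x) contributes -4 n a_n at x^n.
7 y(x) contributes 7 a_n at x^n.
Matching x^n: (n+2)(n+1) a_{n+2} + (n(n-1) - 4 n + 7) a_n = 0.
Thus a_{n+2} = (-n(n-1) + 4 n - 7) / ((n+1)(n+2)) * a_n.

Check with a_0 = 1, a_1 = -2 (apply the recurrence for n = 0, 1, 2, 3): a_0 = 1, a_1 = -2, a_2 = -7/2, a_3 = 1, a_4 = 7/24, a_5 = -1/20.

a_(n+2) = (-n(n-1) + 4 n - 7) / ((n+1)(n+2)) * a_n; check: a_0 = 1, a_1 = -2, a_2 = -7/2, a_3 = 1, a_4 = 7/24, a_5 = -1/20


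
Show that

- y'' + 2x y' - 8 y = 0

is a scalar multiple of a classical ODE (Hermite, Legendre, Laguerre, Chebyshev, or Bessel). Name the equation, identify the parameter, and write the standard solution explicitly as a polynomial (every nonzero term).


All three coefficients share the factor -1; dividing through by -1 gives  y'' - 2x y' + 8 y = 0.
This matches the Hermite equation y'' - 2x y' + 2n y = 0 with 2n = 8, so n = 4; the polynomial solution is H_4(x).
With y = sum_k a_k x^k, matching x^k gives (k+2)(k+1) a_{k+2} = 2(k - n) a_k = 2(k - 4) a_k. The right side vanishes at k = 4, so the series with the parity of 4 terminates at degree 4.
Standard normalization: leading coefficient of H_n is 2^n, so a_4 = 2^4 = 16. Work downward with a_k = (k+1)(k+2) a_{k+2} / (2(k - n)):
  a_2 = (3)(4)(16) / (2(2 - 4)) = 192/(-4) = -48
  a_0 = (1)(2)(-48) / (2(0 - 4)) = -96/(-8) = 12
Hence H_4(x) = 16 x^4 - 48 x^2 + 12.

H_4(x); series = 16 x^4 - 48 x^2 + 12


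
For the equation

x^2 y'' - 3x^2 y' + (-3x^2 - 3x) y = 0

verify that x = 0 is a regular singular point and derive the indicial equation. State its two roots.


Divide by x^2 to reach normal form y'' + P_1(x) y' + P_2(x) y = 0 with P_1(x) = -3 and P_2(x) = -3 - 3/x.
x = 0 is a singular point because the y-coefficient -3 - 3/x has a pole at x = 0.
It is a regular singular point because x P_1(x) = p(x) = -3x and x^2 P_2(x) = q(x) = -3x^2 - 3x are polynomials, hence analytic at x = 0.
p(0) = 0,  q(0) = 0.
Indicial equation: r(r-1) + p(0) r + q(0) = 0, i.e. r^2 + (p(0) - 1) r + q(0) = 0, i.e. r^2 - 1 r = 0.
Discriminant: (-1)^2 - 4(0) = 1, so r = (1 ± 1)/2.
Solving: r_1 = 1, r_2 = 0.

indicial: r^2 - 1 r = 0; roots r_1 = 1, r_2 = 0


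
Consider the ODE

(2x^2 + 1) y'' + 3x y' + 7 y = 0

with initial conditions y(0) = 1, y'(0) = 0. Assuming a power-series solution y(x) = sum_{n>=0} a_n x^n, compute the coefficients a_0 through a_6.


Ansatz: y(x) = sum_{n>=0} a_n x^n, so y'(x) = sum_{n>=1} n a_n x^(n-1) and y''(x) = sum_{n>=2} n(n-1) a_n x^(n-2).
Substitute into P(x) y'' + Q(x) y' + R(x) y = 0 with P(x) = 2x^2 + 1, Q(x) = 3x, R(x) = 7, and match powers of x.
Initial conditions: a_0 = 1, a_1 = 0.
Setting the coefficient of each power of x to zero and solving order by order (substituting the coefficients already found):
  x^0: 2 a_2 + 7 a_0 = 0  ->  2 a_2 = -7 a_0 = -7  ->  a_2 = -7/2
  x^1: 6 a_3 + 10 a_1 = 0  ->  6 a_3 = -10 a_1 = 0  ->  a_3 = 0
  x^2: 12 a_4 + 17 a_2 = 0  ->  12 a_4 = -17 a_2 = 119/2  ->  a_4 = 119/24
  x^3: 20 a_5 + 28 a_3 = 0  ->  20 a_5 = -28 a_3 = 0  ->  a_5 = 0
  x^4: 30 a_6 + 43 a_4 = 0  ->  30 a_6 = -43 a_4 = -5117/24  ->  a_6 = -5117/720
Truncated series: y(x) = 1 - (7/2) x^2 + (119/24) x^4 - (5117/720) x^6 + O(x^7).

a_0 = 1; a_1 = 0; a_2 = -7/2; a_3 = 0; a_4 = 119/24; a_5 = 0; a_6 = -5117/720


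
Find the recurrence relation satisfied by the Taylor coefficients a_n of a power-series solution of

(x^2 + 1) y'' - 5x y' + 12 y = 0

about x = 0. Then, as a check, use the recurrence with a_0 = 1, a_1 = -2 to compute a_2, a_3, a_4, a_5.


Substitute y = sum_n a_n x^n.
(1 + 1 x^2) y'' contributes (n+2)(n+1) a_{n+2} + n(n-1) a_n at x^n.
-5 x y'(x) contributes -5 n a_n at x^n.
12 y(x) contributes 12 a_n at x^n.
Matching x^n: (n+2)(n+1) a_{n+2} + (n(n-1) - 5 n + 12) a_n = 0.
Thus a_{n+2} = (-n(n-1) + 5 n - 12) / ((n+1)(n+2)) * a_n.

Check with a_0 = 1, a_1 = -2 (apply the recurrence for n = 0, 1, 2, 3): a_0 = 1, a_1 = -2, a_2 = -6, a_3 = 7/3, a_4 = 2, a_5 = -7/20.

a_(n+2) = (-n(n-1) + 5 n - 12) / ((n+1)(n+2)) * a_n; check: a_0 = 1, a_1 = -2, a_2 = -6, a_3 = 7/3, a_4 = 2, a_5 = -7/20


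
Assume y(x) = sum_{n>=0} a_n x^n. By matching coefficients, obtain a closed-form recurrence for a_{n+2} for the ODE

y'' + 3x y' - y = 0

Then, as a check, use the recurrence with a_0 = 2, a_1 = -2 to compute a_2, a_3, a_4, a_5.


Substitute y = sum_n a_n x^n.
y''(x) has coefficient (n+2)(n+1) a_{n+2} at x^n;
3 x y'(x) has coefficient 3 n a_n at x^n (shift);
-y(x) has coefficient -1 a_n at x^n.
Matching x^n: (n+2)(n+1) a_{n+2} + (3n - 1) a_n = 0.
Thus a_{n+2} = (-3n + 1) / ((n+1)(n+2)) * a_n.

Check with a_0 = 2, a_1 = -2 (apply the recurrence for n = 0, 1, 2, 3): a_0 = 2, a_1 = -2, a_2 = 1, a_3 = 2/3, a_4 = -5/12, a_5 = -4/15.

a_(n+2) = (-3n + 1) / ((n+1)(n+2)) * a_n; check: a_0 = 2, a_1 = -2, a_2 = 1, a_3 = 2/3, a_4 = -5/12, a_5 = -4/15
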